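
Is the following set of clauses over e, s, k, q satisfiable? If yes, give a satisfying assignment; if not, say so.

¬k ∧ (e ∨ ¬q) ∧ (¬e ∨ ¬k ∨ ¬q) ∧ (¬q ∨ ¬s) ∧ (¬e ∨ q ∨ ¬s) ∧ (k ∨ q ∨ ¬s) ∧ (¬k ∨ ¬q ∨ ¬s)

e=T, s=F, k=F, q=F

Unit clause (¬k) forces k = False.
Set e = True.
Try s = True:
  (¬q ∨ ¬s) forces q = False.
  clause (¬e ∨ q ∨ ¬s) is falsified — backtrack.
So s = False.
Set q = False.
Check each clause:
  (¬k): ¬k holds.
  (e ∨ ¬q): e holds.
  (¬e ∨ ¬k ∨ ¬q): ¬k holds.
  (¬q ∨ ¬s): ¬q holds.
  (¬e ∨ q ∨ ¬s): ¬s holds.
  (k ∨ q ∨ ¬s): ¬s holds.
  (¬k ∨ ¬q ∨ ¬s): ¬k holds.
All clauses satisfied.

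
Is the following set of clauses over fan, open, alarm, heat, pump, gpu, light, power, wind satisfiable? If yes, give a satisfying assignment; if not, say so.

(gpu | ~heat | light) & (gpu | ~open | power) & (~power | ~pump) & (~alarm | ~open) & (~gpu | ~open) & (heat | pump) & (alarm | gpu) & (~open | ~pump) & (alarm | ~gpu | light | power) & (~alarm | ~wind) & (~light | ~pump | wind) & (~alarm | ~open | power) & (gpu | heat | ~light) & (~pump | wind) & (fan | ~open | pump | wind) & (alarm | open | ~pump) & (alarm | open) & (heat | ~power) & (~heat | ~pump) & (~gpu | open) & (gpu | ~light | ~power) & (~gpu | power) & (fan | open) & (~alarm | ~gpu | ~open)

fan = True; open = False; alarm = True; heat = True; pump = False; gpu = False; light = True; power = False; wind = False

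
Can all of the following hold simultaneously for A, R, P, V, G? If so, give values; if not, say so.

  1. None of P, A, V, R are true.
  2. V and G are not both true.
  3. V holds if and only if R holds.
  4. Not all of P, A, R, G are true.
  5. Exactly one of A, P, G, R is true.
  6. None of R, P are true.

A = False; R = False; P = False; V = False; G = True

  (1) {P, A, V, R}: 0 true — none ✓
  (2) V=F, G=T — not both ✓
  (3) V=F, R=F — same ✓
  (4) {P, A, R, G}: 1/4 true — not all ✓
  (5) {A, P, G, R}: 1 true — exactly one ✓
  (6) {R, P}: 0 true — none ✓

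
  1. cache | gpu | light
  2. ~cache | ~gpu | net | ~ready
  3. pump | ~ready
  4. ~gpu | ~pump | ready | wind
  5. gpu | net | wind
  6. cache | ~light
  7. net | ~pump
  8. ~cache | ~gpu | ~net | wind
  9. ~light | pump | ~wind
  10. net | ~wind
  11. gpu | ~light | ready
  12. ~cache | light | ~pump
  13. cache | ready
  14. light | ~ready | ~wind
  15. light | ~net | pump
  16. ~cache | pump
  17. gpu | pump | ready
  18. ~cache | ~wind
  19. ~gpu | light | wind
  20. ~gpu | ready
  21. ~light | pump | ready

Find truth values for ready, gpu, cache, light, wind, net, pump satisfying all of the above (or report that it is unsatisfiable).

Set ready = True.
  then (pump | ~ready) forces pump = True.
  then (net | ~pump) forces net = True.
Set gpu = False.
Try cache = False:
  (cache | gpu | light) forces light = True.
  clause (cache | ~light) is falsified — backtrack.
So cache = True.
  then (~cache | light | ~pump) forces light = True.
  then (~cache | ~wind) forces wind = False.
All clauses satisfied.

ready: True, gpu: False, cache: True, light: True, wind: False, net: True, pump: True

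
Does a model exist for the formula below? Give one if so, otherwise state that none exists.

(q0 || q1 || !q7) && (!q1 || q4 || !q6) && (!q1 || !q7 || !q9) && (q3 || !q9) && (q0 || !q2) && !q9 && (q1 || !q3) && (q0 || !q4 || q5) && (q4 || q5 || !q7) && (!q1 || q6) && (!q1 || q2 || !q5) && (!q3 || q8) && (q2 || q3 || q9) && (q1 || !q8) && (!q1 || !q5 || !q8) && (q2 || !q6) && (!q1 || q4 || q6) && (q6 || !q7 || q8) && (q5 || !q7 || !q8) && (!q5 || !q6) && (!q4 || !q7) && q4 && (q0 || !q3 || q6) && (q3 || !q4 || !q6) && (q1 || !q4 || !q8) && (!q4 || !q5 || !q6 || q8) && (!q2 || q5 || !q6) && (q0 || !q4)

Unit clause (!q9) forces q9 = False.
Unit clause (q4) forces q4 = True.
In (q0 || !q4) only q0 is left, so q0 = True.
In (!q4 || !q7) only !q7 is left, so q7 = False.
Try q1 = True:
  (!q1 || q6) forces q6 = True.
  (q2 || !q6) forces q2 = True.
  (!q5 || !q6) forces q5 = False.
  clause (!q2 || q5 || !q6) is falsified — backtrack.
So q1 = False.
  then (q1 || !q3) forces q3 = False.
  then (q2 || q3 || q9) forces q2 = True.
  then (q1 || !q8) forces q8 = False.
  then (q3 || !q4 || !q6) forces q6 = False.
Set q5 = True.
All clauses satisfied.

q0: True, q1: False, q2: True, q3: False, q4: True, q5: True, q6: False, q7: False, q8: False, q9: False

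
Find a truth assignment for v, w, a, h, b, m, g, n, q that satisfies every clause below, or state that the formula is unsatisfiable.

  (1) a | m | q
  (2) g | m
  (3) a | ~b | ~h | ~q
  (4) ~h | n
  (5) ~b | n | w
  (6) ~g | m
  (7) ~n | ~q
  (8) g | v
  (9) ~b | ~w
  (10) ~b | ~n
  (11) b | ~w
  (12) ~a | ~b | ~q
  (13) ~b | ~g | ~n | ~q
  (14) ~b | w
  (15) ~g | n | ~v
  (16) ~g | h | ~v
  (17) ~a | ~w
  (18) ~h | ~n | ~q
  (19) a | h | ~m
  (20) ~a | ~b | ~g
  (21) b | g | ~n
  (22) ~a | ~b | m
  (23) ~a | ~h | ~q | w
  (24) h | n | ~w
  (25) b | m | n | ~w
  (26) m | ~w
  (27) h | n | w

v=T, w=F, a=F, h=T, b=F, m=T, g=T, n=T, q=F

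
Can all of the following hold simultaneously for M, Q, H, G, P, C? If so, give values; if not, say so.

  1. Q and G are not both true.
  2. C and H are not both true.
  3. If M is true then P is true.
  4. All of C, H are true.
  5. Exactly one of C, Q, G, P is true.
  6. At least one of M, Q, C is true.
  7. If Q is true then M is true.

Case H = True:
  (2) with H=T forces C = False.
  Constraint (4) is violated (C=F) — contradiction.
Case H = False:
  Constraint (4) is violated (H=F) — contradiction.
Both cases fail — unsatisfiable.

The formula is unsatisfiable.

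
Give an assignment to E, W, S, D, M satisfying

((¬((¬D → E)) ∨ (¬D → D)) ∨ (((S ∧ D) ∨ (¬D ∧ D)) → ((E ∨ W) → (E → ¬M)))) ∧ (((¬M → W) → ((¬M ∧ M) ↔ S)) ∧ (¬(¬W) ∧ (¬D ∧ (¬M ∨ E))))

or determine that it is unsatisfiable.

E = False; W = True; S = False; D = False; M = False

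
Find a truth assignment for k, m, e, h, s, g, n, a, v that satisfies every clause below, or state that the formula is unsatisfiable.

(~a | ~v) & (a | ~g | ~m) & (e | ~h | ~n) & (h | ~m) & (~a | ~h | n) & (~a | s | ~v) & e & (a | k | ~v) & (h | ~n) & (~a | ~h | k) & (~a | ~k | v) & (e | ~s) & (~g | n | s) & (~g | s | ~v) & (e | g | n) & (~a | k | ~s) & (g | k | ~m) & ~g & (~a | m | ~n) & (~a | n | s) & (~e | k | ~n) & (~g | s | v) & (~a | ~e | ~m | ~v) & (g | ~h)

Unit clause (e) forces e = True.
Unit clause (~g) forces g = False.
In (g | ~h) only ~h is left, so h = False.
In (h | ~m) only ~m is left, so m = False.
In (h | ~n) only ~n is left, so n = False.
Set k = False.
Set s = True.
  then (~a | k | ~s) forces a = False.
  then (a | k | ~v) forces v = False.
All clauses satisfied.

k=F, m=F, e=T, h=F, s=T, g=F, n=F, a=F, v=F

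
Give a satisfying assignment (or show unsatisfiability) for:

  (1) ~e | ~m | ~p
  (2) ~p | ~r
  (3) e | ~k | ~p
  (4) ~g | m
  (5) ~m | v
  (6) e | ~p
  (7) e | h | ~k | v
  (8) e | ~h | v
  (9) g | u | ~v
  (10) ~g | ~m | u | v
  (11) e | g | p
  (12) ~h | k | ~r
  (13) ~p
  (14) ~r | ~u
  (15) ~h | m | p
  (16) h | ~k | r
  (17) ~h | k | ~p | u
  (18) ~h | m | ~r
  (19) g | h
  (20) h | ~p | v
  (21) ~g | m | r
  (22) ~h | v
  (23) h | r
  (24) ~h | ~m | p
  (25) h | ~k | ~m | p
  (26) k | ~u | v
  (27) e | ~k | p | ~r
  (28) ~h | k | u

Unit clause (~p) forces p = False.
Try m = False:
  (~g | m) forces g = False.
  (e | g | p) forces e = True.
  (~h | m | p) forces h = False.
  clause (g | h) is falsified — backtrack.
So m = True.
  then (~m | v) forces v = True.
  then (~h | ~m | p) forces h = False.
  then (h | ~k | ~m | p) forces k = False.
  then (g | h) forces g = True.
  then (h | r) forces r = True.
  then (~r | ~u) forces u = False.
Set e = True.
All clauses satisfied.

m: True; h: False; u: False; v: True; g: True; k: False; r: True; e: True; p: False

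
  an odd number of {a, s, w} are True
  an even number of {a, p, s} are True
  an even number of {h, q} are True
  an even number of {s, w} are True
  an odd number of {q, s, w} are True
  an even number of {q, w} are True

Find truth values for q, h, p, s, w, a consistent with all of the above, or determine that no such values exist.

q=T; h=T; p=F; s=T; w=T; a=T

{a, s, w}: 3 true → odd ✓
{a, p, s}: 2 true → even ✓
{h, q}: 2 true → even ✓
{s, w}: 2 true → even ✓
{q, s, w}: 3 true → odd ✓
{q, w}: 2 true → even ✓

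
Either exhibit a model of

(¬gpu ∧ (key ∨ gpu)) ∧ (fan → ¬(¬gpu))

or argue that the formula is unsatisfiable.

gpu=F; key=T; fan=F

  ¬gpu ∧ (key ∨ gpu) = True
    ¬gpu = True
    key ∨ gpu = True
  fan → ¬(¬gpu) = True
    ¬(¬gpu) = False
      ¬gpu = True
Both conjuncts True, so the formula holds.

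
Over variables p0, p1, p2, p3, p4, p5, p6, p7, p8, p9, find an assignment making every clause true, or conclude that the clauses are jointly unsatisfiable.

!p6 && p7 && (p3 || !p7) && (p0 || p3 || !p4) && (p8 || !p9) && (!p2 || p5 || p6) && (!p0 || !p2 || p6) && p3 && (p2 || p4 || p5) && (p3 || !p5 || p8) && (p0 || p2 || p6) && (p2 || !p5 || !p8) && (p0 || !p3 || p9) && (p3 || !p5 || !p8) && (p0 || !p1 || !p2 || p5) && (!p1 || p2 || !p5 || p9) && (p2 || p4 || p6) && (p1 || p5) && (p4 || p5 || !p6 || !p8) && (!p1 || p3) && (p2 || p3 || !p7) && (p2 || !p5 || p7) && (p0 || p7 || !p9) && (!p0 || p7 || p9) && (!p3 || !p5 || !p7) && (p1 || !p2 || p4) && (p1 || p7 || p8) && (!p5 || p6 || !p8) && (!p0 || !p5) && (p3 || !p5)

Unit clause (!p6) forces p6 = False.
Unit clause (p7) forces p7 = True.
In (p3 || !p7) only p3 is left, so p3 = True.
In (!p3 || !p5 || !p7) only !p5 is left, so p5 = False.
In (!p2 || p5 || p6) only !p2 is left, so p2 = False.
In (p2 || p4 || p5) only p4 is left, so p4 = True.
In (p0 || p2 || p6) only p0 is left, so p0 = True.
In (p1 || p5) only p1 is left, so p1 = True.
Set p8 = False.
  then (p8 || !p9) forces p9 = False.
All clauses satisfied.

p0 = True; p1 = True; p2 = False; p3 = True; p4 = True; p5 = False; p6 = False; p7 = True; p8 = False; p9 = False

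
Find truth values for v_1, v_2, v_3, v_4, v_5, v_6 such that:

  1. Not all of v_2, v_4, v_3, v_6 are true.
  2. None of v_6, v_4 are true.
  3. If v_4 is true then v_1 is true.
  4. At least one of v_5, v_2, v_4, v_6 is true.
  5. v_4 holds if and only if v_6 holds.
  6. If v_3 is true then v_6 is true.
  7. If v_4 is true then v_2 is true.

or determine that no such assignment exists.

v_1: True, v_2: True, v_3: False, v_4: False, v_5: False, v_6: False

  (1) {v_2, v_4, v_3, v_6}: 1/4 true — not all ✓
  (2) {v_6, v_4}: 0 true — none ✓
  (3) v_4=F ⇒ v_1: vacuous ✓
  (4) {v_5, v_2, v_4, v_6}: 1 true — at least one ✓
  (5) v_4=F, v_6=F — same ✓
  (6) v_3=F ⇒ v_6: vacuous ✓
  (7) v_4=F ⇒ v_2: vacuous ✓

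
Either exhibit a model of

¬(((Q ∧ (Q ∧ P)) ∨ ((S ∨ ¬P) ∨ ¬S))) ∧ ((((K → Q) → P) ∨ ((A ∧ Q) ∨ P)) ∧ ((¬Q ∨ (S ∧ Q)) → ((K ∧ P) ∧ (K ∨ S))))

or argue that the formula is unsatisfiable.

The conjunct ¬(((Q ∧ (Q ∧ P)) ∨ ((S ∨ ¬P) ∨ ¬S))) is unsatisfiable on its own:
  P=F, Q=F, S=F: evaluates to False.
  P=F, Q=F, S=T: evaluates to False.
  P=F, Q=T, S=F: evaluates to False.
  P=F, Q=T, S=T: evaluates to False.
  P=T, Q=F, S=F: evaluates to False.
  P=T, Q=F, S=T: evaluates to False.
  P=T, Q=T, S=F: evaluates to False.
  P=T, Q=T, S=T: evaluates to False.
So the whole conjunction is unsatisfiable.

No satisfying assignment exists.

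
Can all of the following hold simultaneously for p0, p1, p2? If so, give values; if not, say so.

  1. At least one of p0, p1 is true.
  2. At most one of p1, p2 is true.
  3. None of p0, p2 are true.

p0 = False; p1 = True; p2 = False

  (1) {p0, p1}: 1 true — at least one ✓
  (2) {p1, p2}: 1 true — at most one ✓
  (3) {p0, p2}: 0 true — none ✓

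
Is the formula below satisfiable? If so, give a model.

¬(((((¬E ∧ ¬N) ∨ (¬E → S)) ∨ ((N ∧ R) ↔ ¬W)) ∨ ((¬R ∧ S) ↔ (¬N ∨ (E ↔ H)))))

H = False, S = False, W = False, N = True, R = False, E = False

  ¬(((((¬E ∧ ¬N) ∨ (¬E → S)) ∨ ((N ∧ R) ↔ ¬W)) ∨ ((¬R ∧ S) ↔ (¬N ∨ (E ↔ H))))) = True
    (((¬E ∧ ¬N) ∨ (¬E → S)) ∨ ((N ∧ R) ↔ ¬W)) ∨ ((¬R ∧ S) ↔ (¬N ∨ (E ↔ H))) = False
      ((¬E ∧ ¬N) ∨ (¬E → S)) ∨ ((N ∧ R) ↔ ¬W) = False
        (¬E ∧ ¬N) ∨ (¬E → S) = False
          ¬E ∧ ¬N = False
            ¬E = True
            ¬N = False
          ¬E → S = False
            ¬E = True
        (N ∧ R) ↔ ¬W = False
          N ∧ R = False
          ¬W = True
      (¬R ∧ S) ↔ (¬N ∨ (E ↔ H)) = False
        ¬R ∧ S = False
          ¬R = True
        ¬N ∨ (E ↔ H) = True
          ¬N = False
          E ↔ H = True
The formula evaluates to True.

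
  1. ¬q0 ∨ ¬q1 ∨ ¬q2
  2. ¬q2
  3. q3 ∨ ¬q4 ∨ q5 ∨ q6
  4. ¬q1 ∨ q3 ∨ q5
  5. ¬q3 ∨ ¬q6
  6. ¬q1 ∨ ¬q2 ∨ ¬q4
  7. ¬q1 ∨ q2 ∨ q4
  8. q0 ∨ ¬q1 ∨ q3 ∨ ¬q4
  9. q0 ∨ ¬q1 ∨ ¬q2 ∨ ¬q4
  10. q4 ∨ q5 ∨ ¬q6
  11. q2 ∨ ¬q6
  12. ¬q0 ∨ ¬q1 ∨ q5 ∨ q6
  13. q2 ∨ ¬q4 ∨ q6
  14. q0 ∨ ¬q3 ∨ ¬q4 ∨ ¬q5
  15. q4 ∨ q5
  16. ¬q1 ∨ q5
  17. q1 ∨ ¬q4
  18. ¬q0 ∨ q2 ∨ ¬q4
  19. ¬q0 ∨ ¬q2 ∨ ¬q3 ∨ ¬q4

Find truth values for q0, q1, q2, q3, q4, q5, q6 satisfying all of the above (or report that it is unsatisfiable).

q0 = True, q1 = False, q2 = False, q3 = False, q4 = False, q5 = True, q6 = False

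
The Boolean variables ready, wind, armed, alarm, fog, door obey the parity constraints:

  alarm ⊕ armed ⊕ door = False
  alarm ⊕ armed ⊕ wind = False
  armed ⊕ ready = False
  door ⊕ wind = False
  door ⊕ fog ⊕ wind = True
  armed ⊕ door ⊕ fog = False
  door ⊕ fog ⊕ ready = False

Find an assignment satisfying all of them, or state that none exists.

ready = False; wind = True; armed = False; alarm = True; fog = True; door = True

alarm ⊕ armed ⊕ door = T ⊕ F ⊕ T = False ✓
alarm ⊕ armed ⊕ wind = T ⊕ F ⊕ T = False ✓
armed ⊕ ready = F ⊕ F = False ✓
door ⊕ wind = T ⊕ T = False ✓
door ⊕ fog ⊕ wind = T ⊕ T ⊕ T = True ✓
armed ⊕ door ⊕ fog = F ⊕ T ⊕ T = False ✓
door ⊕ fog ⊕ ready = T ⊕ T ⊕ F = False ✓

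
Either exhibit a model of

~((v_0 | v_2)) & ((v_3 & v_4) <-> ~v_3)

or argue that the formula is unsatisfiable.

v_0 = False; v_2 = False; v_3 = True; v_4 = False

  ~((v_0 | v_2)) = True
    v_0 | v_2 = False
  (v_3 & v_4) <-> ~v_3 = True
    v_3 & v_4 = False
    ~v_3 = False
Both conjuncts True, so the formula holds.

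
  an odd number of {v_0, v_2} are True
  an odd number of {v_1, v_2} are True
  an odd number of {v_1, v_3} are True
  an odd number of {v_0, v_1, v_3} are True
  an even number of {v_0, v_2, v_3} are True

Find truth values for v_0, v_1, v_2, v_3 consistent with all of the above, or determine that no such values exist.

v_0 = False, v_1 = False, v_2 = True, v_3 = True

{v_0, v_2}: 1 true → odd ✓
{v_1, v_2}: 1 true → odd ✓
{v_1, v_3}: 1 true → odd ✓
{v_0, v_1, v_3}: 1 true → odd ✓
{v_0, v_2, v_3}: 2 true → even ✓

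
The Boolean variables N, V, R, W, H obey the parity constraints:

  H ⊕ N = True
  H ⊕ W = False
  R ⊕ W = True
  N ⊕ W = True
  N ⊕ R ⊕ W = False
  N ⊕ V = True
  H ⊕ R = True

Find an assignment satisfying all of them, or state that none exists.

N=T; V=F; R=T; W=F; H=F

H ⊕ N = F ⊕ T = True ✓
H ⊕ W = F ⊕ F = False ✓
R ⊕ W = T ⊕ F = True ✓
N ⊕ W = T ⊕ F = True ✓
N ⊕ R ⊕ W = T ⊕ T ⊕ F = False ✓
N ⊕ V = T ⊕ F = True ✓
H ⊕ R = F ⊕ T = True ✓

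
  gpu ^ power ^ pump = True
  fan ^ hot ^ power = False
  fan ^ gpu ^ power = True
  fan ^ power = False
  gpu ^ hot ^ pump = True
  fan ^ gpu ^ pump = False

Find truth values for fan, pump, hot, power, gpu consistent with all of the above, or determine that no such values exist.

UNSATISFIABLE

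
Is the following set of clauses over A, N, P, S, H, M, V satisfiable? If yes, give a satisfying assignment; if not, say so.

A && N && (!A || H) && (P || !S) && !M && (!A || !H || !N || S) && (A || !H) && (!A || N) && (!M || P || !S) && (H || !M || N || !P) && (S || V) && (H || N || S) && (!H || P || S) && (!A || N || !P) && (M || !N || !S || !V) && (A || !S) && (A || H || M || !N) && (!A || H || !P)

Unit clause (A) forces A = True.
Unit clause (N) forces N = True.
In (!A || H) only H is left, so H = True.
Unit clause (!M) forces M = False.
In (!A || !H || !N || S) only S is left, so S = True.
In (M || !N || !S || !V) only !V is left, so V = False.
In (P || !S) only P is left, so P = True.
All clauses satisfied.

A = True, N = True, P = True, S = True, H = True, M = False, V = False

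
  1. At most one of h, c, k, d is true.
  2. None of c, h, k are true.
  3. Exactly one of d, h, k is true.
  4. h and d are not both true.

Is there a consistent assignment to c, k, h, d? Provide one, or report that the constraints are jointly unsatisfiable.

c=F, k=F, h=F, d=T

  (1) {h, c, k, d}: 1 true — at most one ✓
  (2) {c, h, k}: 0 true — none ✓
  (3) {d, h, k}: 1 true — exactly one ✓
  (4) h=F, d=T — not both ✓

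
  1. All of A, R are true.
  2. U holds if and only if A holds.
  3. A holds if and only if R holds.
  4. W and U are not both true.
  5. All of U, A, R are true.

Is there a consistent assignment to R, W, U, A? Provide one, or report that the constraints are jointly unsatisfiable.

R = True; W = False; U = True; A = True

  (1) {A, R}: all 2 true ✓
  (2) U=T, A=T — same ✓
  (3) A=T, R=T — same ✓
  (4) W=F, U=T — not both ✓
  (5) {U, A, R}: all 3 true ✓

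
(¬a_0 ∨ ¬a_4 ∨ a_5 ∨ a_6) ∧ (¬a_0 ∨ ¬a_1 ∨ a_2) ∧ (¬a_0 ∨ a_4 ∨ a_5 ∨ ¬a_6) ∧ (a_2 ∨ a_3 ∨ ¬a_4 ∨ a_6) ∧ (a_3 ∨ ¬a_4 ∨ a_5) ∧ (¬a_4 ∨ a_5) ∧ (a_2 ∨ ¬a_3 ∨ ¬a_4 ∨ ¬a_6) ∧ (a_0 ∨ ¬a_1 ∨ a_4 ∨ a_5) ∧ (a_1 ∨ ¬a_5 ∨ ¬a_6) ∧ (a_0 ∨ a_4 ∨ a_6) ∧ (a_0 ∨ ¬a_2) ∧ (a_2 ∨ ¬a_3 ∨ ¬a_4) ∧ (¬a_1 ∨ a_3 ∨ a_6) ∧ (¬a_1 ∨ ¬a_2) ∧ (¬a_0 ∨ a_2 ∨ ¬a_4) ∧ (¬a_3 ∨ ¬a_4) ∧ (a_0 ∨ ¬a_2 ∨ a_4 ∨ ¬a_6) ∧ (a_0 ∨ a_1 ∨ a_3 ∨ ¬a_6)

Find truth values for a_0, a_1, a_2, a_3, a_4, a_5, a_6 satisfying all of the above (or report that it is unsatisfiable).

Set a_0 = False.
  then (a_0 ∨ ¬a_2) forces a_2 = False.
Set a_1 = True.
Set a_3 = True.
  then (a_2 ∨ ¬a_3 ∨ ¬a_4) forces a_4 = False.
  then (a_0 ∨ ¬a_1 ∨ a_4 ∨ a_5) forces a_5 = True.
  then (a_0 ∨ a_4 ∨ a_6) forces a_6 = True.
All clauses satisfied.

a_0: False; a_1: True; a_2: False; a_3: True; a_4: False; a_5: True; a_6: True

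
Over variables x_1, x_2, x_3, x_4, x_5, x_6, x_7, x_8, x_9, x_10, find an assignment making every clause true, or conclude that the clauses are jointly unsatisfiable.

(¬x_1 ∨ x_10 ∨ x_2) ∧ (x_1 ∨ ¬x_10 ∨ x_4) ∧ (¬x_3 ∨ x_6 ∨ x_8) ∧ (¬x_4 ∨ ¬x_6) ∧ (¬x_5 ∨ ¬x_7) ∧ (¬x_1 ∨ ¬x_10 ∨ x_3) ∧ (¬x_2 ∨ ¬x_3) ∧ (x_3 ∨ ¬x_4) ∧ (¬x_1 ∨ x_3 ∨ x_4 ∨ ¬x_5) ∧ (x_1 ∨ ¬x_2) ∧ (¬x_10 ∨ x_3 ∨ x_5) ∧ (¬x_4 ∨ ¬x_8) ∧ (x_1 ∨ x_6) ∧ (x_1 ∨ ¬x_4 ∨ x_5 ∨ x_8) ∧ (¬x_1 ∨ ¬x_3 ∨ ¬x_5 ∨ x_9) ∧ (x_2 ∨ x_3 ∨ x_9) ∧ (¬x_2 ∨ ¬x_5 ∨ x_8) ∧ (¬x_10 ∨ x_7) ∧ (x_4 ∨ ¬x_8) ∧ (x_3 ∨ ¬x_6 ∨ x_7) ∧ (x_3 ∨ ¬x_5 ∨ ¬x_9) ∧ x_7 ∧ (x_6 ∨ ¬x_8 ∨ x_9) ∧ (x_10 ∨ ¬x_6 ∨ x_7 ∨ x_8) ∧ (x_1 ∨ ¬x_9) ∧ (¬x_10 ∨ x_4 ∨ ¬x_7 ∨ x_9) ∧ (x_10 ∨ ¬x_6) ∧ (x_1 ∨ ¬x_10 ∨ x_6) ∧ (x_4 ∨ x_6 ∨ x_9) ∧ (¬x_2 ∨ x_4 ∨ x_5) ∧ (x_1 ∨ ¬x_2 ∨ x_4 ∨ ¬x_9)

Unit clause (x_7) forces x_7 = True.
In (¬x_5 ∨ ¬x_7) only ¬x_5 is left, so x_5 = False.
Try x_1 = False:
  (x_1 ∨ ¬x_2) forces x_2 = False.
  (x_1 ∨ x_6) forces x_6 = True.
  (¬x_4 ∨ ¬x_6) forces x_4 = False.
  (x_1 ∨ ¬x_10 ∨ x_4) forces x_10 = False.
  clause (x_10 ∨ ¬x_6) is falsified — backtrack.
So x_1 = True.
Set x_2 = False.
  then (¬x_1 ∨ x_10 ∨ x_2) forces x_10 = True.
  then (¬x_1 ∨ ¬x_10 ∨ x_3) forces x_3 = True.
Set x_4 = False.
  then (x_4 ∨ ¬x_8) forces x_8 = False.
  then (¬x_10 ∨ x_4 ∨ ¬x_7 ∨ x_9) forces x_9 = True.
  then (¬x_3 ∨ x_6 ∨ x_8) forces x_6 = True.
All clauses satisfied.

x_1 = True, x_2 = False, x_3 = True, x_4 = False, x_5 = False, x_6 = True, x_7 = True, x_8 = False, x_9 = True, x_10 = True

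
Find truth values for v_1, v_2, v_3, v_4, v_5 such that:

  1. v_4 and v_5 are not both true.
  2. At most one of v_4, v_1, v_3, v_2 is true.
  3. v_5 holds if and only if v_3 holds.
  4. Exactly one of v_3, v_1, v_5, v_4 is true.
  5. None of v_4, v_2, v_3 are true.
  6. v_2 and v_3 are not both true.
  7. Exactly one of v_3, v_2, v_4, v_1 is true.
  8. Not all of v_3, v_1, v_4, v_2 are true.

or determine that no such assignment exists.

v_1=T, v_2=F, v_3=F, v_4=F, v_5=F

  (1) v_4=F, v_5=F — not both ✓
  (2) {v_4, v_1, v_3, v_2}: 1 true — at most one ✓
  (3) v_5=F, v_3=F — same ✓
  (4) {v_3, v_1, v_5, v_4}: 1 true — exactly one ✓
  (5) {v_4, v_2, v_3}: 0 true — none ✓
  (6) v_2=F, v_3=F — not both ✓
  (7) {v_3, v_2, v_4, v_1}: 1 true — exactly one ✓
  (8) {v_3, v_1, v_4, v_2}: 1/4 true — not all ✓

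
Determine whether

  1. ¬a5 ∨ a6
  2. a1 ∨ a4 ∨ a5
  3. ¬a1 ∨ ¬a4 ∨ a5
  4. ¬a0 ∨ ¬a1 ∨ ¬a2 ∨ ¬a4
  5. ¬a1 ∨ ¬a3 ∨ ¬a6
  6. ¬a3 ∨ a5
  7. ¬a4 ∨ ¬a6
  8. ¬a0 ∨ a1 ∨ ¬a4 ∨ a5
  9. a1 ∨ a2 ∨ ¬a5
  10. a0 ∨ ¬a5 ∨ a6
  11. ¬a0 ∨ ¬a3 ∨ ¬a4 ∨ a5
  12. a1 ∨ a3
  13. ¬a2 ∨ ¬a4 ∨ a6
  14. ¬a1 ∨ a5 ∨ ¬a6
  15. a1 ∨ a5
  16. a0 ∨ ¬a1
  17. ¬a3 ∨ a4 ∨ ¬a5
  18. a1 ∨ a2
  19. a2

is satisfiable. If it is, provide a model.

a0=T, a1=T, a2=T, a3=F, a4=F, a5=T, a6=T

Unit clause (a2) forces a2 = True.
Set a0 = True.
Set a1 = True.
  then (¬a0 ∨ ¬a1 ∨ ¬a2 ∨ ¬a4) forces a4 = False.
Try a3 = True:
  (¬a1 ∨ ¬a3 ∨ ¬a6) forces a6 = False.
  (¬a5 ∨ a6) forces a5 = False.
  clause (¬a3 ∨ a5) is falsified — backtrack.
So a3 = False.
Set a5 = True.
  then (¬a5 ∨ a6) forces a6 = True.
All clauses satisfied.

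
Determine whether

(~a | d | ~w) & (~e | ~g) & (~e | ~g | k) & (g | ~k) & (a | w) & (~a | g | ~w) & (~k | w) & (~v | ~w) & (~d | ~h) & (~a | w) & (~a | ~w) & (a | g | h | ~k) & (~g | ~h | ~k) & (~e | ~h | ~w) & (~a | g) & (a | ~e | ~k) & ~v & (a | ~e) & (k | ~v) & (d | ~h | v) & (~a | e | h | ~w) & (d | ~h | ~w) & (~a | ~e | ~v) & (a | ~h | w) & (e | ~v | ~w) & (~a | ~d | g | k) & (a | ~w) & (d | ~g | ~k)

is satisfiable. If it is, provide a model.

Unsatisfiable

Case a = True:
  (~a | w) forces w = True.
  Clause (~a | ~w) is falsified — contradiction.
Case a = False:
  (a | w) forces w = True.
  Clause (a | ~w) is falsified — contradiction.
Both cases fail, so the formula is unsatisfiable.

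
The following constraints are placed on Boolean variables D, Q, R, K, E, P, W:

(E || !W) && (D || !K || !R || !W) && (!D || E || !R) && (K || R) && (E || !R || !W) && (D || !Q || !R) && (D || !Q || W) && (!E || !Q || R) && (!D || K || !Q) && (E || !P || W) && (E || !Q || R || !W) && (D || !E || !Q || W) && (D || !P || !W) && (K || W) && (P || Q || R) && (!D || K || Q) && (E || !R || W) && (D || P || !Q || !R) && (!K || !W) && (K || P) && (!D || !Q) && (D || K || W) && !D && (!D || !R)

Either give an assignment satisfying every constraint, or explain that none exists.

D = False, Q = False, R = True, K = True, E = True, P = True, W = False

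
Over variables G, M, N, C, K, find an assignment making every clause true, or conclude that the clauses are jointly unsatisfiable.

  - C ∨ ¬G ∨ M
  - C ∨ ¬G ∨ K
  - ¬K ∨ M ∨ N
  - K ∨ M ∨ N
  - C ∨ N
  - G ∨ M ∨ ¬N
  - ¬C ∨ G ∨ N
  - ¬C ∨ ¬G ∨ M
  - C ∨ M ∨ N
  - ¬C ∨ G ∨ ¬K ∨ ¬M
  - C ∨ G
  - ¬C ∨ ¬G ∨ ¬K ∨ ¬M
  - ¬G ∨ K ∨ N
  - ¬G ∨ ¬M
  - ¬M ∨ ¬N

The formula is unsatisfiable.

Case G = True:
  (¬G ∨ ¬M) forces M = False.
  (C ∨ ¬G ∨ M) forces C = True.
  Clause (¬C ∨ ¬G ∨ M) is falsified — contradiction.
Case G = False:
  (C ∨ G) forces C = True.
  (¬C ∨ G ∨ N) forces N = True.
  (G ∨ M ∨ ¬N) forces M = True.
  Clause (¬M ∨ ¬N) is falsified — contradiction.
Both cases fail, so the formula is unsatisfiable.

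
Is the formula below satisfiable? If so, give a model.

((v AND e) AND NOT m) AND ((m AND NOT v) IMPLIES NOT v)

e = True, m = False, v = True

  (v AND e) AND NOT m = True
    v AND e = True
    NOT m = True
  (m AND NOT v) IMPLIES NOT v = True
    m AND NOT v = False
      NOT v = False
    NOT v = False
Both conjuncts True, so the formula holds.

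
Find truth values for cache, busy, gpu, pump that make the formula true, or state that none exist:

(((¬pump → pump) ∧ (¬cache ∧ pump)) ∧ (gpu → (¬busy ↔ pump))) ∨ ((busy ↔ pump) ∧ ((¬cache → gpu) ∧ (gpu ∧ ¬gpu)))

cache = False; busy = True; gpu = False; pump = True

  (((¬pump → pump) ∧ (¬cache ∧ pump)) ∧ (gpu → (¬busy ↔ pump))) ∨ ((busy ↔ pump) ∧ ((¬cache → gpu) ∧ (gpu ∧ ¬gpu))) = True
    ((¬pump → pump) ∧ (¬cache ∧ pump)) ∧ (gpu → (¬busy ↔ pump)) = True
      (¬pump → pump) ∧ (¬cache ∧ pump) = True
        ¬pump → pump = True
          ¬pump = False
        ¬cache ∧ pump = True
          ¬cache = True
      gpu → (¬busy ↔ pump) = True
        ¬busy ↔ pump = False
          ¬busy = False
    (busy ↔ pump) ∧ ((¬cache → gpu) ∧ (gpu ∧ ¬gpu)) = False
      busy ↔ pump = True
      (¬cache → gpu) ∧ (gpu ∧ ¬gpu) = False
        ¬cache → gpu = False
          ¬cache = True
        gpu ∧ ¬gpu = False
          ¬gpu = True
The formula evaluates to True.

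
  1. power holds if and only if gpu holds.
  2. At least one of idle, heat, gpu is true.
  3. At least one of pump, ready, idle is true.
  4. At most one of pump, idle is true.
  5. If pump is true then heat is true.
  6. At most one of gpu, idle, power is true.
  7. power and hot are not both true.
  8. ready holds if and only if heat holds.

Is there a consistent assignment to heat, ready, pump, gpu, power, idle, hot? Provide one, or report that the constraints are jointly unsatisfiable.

heat = True; ready = True; pump = True; gpu = False; power = False; idle = False; hot = False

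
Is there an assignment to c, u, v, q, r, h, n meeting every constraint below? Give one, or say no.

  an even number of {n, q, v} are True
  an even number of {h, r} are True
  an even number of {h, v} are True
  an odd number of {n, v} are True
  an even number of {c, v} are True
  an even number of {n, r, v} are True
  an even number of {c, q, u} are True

c = True; u = False; v = True; q = True; r = True; h = True; n = False

{n, q, v}: 2 true → even ✓
{h, r}: 2 true → even ✓
{h, v}: 2 true → even ✓
{n, v}: 1 true → odd ✓
{c, v}: 2 true → even ✓
{n, r, v}: 2 true → even ✓
{c, q, u}: 2 true → even ✓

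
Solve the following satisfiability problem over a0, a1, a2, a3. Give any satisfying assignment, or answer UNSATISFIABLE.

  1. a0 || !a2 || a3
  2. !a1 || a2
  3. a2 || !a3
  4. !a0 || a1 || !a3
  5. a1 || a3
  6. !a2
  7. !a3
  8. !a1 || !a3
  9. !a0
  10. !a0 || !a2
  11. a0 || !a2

Unsatisfiable

Case a1 = True:
  (!a1 || a2) forces a2 = True.
  Clause (!a2) is falsified — contradiction.
Case a1 = False:
  (a1 || a3) forces a3 = True.
  Clause (!a3) is falsified — contradiction.
Both cases fail, so the formula is unsatisfiable.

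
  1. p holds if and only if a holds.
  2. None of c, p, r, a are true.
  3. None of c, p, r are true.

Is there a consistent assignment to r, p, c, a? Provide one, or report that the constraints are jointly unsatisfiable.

r=F, p=F, c=F, a=F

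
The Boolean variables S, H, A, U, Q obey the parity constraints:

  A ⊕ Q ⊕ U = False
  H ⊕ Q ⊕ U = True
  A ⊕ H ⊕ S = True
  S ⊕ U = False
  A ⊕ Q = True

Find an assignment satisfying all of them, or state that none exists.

Unsatisfiable — no assignment works.

Adding constraints 2, 3, 4, 5 mod 2: every variable appears an even number of times on the left, so the left side is 0.
But the right sides sum to 1 (mod 2). 0 ≠ 1 — the system is inconsistent.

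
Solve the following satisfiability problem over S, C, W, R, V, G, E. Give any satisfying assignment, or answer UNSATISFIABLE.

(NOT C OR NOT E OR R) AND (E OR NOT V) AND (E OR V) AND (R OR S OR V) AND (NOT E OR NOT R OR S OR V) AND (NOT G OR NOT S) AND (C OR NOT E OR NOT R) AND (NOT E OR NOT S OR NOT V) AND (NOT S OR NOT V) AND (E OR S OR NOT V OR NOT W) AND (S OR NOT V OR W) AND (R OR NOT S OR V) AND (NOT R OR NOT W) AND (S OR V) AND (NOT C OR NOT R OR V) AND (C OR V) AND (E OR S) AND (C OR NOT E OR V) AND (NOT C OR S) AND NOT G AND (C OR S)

Unsatisfiable — no assignment works.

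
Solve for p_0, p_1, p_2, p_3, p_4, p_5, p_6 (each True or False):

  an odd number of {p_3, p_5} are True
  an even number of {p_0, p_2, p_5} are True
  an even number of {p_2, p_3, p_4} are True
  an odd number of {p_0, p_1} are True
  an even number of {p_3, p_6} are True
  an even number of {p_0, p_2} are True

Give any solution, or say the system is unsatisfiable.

p_0=F; p_1=T; p_2=F; p_3=T; p_4=T; p_5=F; p_6=T

{p_3, p_5}: 1 true → odd ✓
{p_0, p_2, p_5}: 0 true → even ✓
{p_2, p_3, p_4}: 2 true → even ✓
{p_0, p_1}: 1 true → odd ✓
{p_3, p_6}: 2 true → even ✓
{p_0, p_2}: 0 true → even ✓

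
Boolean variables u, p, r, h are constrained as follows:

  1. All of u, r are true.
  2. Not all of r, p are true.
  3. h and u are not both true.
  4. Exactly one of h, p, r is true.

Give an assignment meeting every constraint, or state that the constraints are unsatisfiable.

u: True, p: False, r: True, h: False

  (1) {u, r}: all 2 true ✓
  (2) {r, p}: 1/2 true — not all ✓
  (3) h=F, u=T — not both ✓
  (4) {h, p, r}: 1 true — exactly one ✓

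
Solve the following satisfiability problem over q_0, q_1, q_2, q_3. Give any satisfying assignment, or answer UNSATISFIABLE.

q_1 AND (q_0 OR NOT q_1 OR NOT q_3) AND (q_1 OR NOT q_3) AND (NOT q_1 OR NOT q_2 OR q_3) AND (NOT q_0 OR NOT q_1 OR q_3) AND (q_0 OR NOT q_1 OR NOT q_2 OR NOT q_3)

q_0=T; q_1=T; q_2=T; q_3=T

Unit clause (q_1) forces q_1 = True.
Set q_0 = True.
  then (NOT q_0 OR NOT q_1 OR q_3) forces q_3 = True.
Set q_2 = True.
Check each clause:
  (q_1): q_1 holds.
  (q_0 OR NOT q_1 OR NOT q_3): q_0 holds.
  (q_1 OR NOT q_3): q_1 holds.
  (NOT q_1 OR NOT q_2 OR q_3): q_3 holds.
  (NOT q_0 OR NOT q_1 OR q_3): q_3 holds.
  (q_0 OR NOT q_1 OR NOT q_2 OR NOT q_3): q_0 holds.
All clauses satisfied.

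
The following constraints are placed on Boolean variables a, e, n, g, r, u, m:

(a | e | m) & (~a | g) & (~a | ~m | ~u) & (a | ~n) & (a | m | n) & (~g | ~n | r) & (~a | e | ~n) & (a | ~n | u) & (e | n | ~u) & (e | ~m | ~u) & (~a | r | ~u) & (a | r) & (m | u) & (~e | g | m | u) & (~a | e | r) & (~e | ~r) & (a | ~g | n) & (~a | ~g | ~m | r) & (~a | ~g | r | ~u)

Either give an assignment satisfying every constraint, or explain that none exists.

a=F, e=F, n=F, g=F, r=T, u=F, m=T

Set a = False.
  then (a | ~n) forces n = False.
  then (a | m | n) forces m = True.
  then (a | r) forces r = True.
  then (~e | ~r) forces e = False.
  then (a | ~g | n) forces g = False.
  then (e | n | ~u) forces u = False.
All clauses satisfied.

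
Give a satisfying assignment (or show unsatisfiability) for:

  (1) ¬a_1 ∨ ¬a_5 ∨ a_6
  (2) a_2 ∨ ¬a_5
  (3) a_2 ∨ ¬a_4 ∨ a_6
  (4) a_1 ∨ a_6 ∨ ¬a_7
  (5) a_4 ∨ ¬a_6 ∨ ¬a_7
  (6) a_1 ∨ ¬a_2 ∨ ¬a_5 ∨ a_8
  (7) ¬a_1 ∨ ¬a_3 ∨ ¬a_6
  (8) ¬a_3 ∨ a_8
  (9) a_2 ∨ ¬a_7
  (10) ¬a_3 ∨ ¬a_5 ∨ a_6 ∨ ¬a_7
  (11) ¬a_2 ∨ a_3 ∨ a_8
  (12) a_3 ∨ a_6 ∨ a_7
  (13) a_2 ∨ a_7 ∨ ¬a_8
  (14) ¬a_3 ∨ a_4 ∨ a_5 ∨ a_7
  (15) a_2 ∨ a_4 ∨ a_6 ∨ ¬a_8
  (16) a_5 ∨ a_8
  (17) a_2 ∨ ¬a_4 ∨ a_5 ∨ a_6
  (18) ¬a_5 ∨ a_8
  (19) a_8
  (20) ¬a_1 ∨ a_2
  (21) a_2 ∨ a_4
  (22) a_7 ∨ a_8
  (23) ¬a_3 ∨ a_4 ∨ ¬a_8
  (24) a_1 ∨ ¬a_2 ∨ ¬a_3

Unit clause (a_8) forces a_8 = True.
Set a_1 = False.
Try a_2 = False:
  (a_2 ∨ ¬a_5) forces a_5 = False.
  (a_2 ∨ ¬a_7) forces a_7 = False.
  clause (a_2 ∨ a_7 ∨ ¬a_8) is falsified — backtrack.
So a_2 = True.
  then (a_1 ∨ ¬a_2 ∨ ¬a_3) forces a_3 = False.
Set a_4 = True.
Set a_5 = True.
Set a_6 = True.
Set a_7 = True.
All clauses satisfied.

a_1=F, a_2=T, a_3=F, a_4=T, a_5=T, a_6=T, a_7=T, a_8=T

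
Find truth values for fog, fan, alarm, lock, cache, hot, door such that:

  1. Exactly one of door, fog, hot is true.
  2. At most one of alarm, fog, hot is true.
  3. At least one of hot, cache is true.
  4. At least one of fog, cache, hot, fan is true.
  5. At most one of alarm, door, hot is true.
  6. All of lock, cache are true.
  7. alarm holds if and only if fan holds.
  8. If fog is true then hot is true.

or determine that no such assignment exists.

fog: False, fan: False, alarm: False, lock: True, cache: True, hot: False, door: True

  (1) {door, fog, hot}: 1 true — exactly one ✓
  (2) {alarm, fog, hot}: 0 true — at most one ✓
  (3) {hot, cache}: 1 true — at least one ✓
  (4) {fog, cache, hot, fan}: 1 true — at least one ✓
  (5) {alarm, door, hot}: 1 true — at most one ✓
  (6) {lock, cache}: all 2 true ✓
  (7) alarm=F, fan=F — same ✓
  (8) fog=F ⇒ hot: vacuous ✓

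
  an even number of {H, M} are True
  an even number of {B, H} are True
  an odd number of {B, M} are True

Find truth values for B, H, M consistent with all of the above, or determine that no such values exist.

Adding constraints 1, 2, 3 mod 2: every variable appears an even number of times on the left, so the left side is 0.
But the right sides sum to 1 (mod 2). 0 ≠ 1 — the system is inconsistent.

No satisfying assignment exists.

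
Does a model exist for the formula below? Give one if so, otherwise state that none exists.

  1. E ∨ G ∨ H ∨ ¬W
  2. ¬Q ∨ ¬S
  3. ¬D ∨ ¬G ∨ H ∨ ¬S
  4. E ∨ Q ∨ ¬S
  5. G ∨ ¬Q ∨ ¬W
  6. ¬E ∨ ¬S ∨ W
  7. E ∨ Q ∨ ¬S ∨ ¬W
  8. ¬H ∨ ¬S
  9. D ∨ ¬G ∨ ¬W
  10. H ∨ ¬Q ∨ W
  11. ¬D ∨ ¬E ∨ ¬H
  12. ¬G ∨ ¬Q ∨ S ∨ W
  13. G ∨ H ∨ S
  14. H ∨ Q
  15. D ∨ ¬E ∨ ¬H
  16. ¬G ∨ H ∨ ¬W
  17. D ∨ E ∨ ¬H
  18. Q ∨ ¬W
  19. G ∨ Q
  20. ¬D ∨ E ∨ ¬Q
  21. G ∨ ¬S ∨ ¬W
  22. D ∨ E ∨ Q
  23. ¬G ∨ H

Q=F, H=T, D=T, E=F, W=F, G=T, S=F

Set Q = False.
  then (H ∨ Q) forces H = True.
  then (Q ∨ ¬W) forces W = False.
  then (G ∨ Q) forces G = True.
  then (¬H ∨ ¬S) forces S = False.
Set D = True.
  then (¬D ∨ ¬E ∨ ¬H) forces E = False.
All clauses satisfied.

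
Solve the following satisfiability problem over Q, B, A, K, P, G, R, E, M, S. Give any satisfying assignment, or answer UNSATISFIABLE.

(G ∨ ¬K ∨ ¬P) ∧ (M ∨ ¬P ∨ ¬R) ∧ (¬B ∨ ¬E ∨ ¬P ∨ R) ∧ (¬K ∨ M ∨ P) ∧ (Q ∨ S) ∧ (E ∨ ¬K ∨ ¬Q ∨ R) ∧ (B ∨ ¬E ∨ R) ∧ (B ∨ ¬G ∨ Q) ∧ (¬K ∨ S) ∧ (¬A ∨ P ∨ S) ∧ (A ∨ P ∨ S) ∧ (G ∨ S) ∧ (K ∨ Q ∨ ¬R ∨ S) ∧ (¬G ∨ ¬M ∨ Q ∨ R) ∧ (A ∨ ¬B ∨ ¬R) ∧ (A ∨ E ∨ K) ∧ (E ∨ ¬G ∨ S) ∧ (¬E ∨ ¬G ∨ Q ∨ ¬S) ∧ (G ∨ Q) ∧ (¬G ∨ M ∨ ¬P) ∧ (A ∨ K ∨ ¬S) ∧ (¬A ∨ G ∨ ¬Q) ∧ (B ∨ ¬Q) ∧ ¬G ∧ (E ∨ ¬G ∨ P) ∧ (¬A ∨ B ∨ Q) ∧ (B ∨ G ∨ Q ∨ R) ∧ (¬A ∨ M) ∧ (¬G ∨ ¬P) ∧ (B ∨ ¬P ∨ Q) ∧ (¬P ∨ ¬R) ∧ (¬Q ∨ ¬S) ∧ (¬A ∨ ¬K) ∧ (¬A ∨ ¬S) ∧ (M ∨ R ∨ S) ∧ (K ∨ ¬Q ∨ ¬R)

Case G = True:
  Clause (¬G) is falsified — contradiction.
Case G = False:
  (G ∨ S) forces S = True.
  (G ∨ Q) forces Q = True.
  Clause (¬Q ∨ ¬S) is falsified — contradiction.
Both cases fail, so the formula is unsatisfiable.

UNSATISFIABLE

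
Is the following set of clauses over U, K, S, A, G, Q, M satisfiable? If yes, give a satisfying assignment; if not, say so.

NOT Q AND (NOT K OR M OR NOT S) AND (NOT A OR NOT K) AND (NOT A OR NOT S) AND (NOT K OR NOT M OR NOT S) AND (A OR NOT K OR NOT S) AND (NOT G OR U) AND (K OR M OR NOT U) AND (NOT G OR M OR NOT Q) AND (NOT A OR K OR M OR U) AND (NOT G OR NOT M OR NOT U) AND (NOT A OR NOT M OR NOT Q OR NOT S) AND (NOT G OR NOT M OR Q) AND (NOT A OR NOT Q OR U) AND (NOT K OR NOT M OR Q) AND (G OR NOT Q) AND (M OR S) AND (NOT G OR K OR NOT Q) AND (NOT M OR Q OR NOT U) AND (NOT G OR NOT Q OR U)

U=F; K=F; S=F; A=T; G=F; Q=F; M=T

Unit clause (NOT Q) forces Q = False.
Try U = True:
  (NOT M OR Q OR NOT U) forces M = False.
  (K OR M OR NOT U) forces K = True.
  (NOT K OR M OR NOT S) forces S = False.
  clause (M OR S) is falsified — backtrack.
So U = False.
  then (NOT G OR U) forces G = False.
Try K = True:
  (NOT A OR NOT K) forces A = False.
  (A OR NOT K OR NOT S) forces S = False.
  (NOT K OR NOT M OR Q) forces M = False.
  clause (M OR S) is falsified — backtrack.
So K = False.
Set S = False.
  then (M OR S) forces M = True.
Set A = True.
All clauses satisfied.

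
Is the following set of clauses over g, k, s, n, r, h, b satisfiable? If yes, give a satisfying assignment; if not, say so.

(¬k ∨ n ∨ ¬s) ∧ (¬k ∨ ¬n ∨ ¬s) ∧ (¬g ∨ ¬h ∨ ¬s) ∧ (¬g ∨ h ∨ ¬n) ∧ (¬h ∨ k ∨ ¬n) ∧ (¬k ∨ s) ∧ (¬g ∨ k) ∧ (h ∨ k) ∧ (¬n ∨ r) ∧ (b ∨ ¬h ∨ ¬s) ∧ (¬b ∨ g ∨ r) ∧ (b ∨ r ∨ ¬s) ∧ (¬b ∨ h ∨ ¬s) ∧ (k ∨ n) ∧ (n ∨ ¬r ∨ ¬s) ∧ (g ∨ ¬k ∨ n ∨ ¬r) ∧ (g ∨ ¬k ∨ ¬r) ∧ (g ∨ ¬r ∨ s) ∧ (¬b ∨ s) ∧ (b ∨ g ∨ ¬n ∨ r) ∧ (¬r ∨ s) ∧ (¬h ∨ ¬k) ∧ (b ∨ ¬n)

Unsatisfiable

Case k = True:
  (¬k ∨ s) forces s = True.
  (¬k ∨ n ∨ ¬s) forces n = True.
  Clause (¬k ∨ ¬n ∨ ¬s) is falsified — contradiction.
Case k = False:
  (¬g ∨ k) forces g = False.
  (h ∨ k) forces h = True.
  (¬h ∨ k ∨ ¬n) forces n = False.
  Clause (k ∨ n) is falsified — contradiction.
Both cases fail, so the formula is unsatisfiable.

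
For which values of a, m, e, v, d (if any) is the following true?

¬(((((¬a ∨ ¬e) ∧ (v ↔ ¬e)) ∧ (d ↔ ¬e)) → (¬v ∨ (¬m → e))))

a = True, m = False, e = False, v = True, d = True

  ¬(((((¬a ∨ ¬e) ∧ (v ↔ ¬e)) ∧ (d ↔ ¬e)) → (¬v ∨ (¬m → e)))) = True
    (((¬a ∨ ¬e) ∧ (v ↔ ¬e)) ∧ (d ↔ ¬e)) → (¬v ∨ (¬m → e)) = False
      ((¬a ∨ ¬e) ∧ (v ↔ ¬e)) ∧ (d ↔ ¬e) = True
        (¬a ∨ ¬e) ∧ (v ↔ ¬e) = True
          ¬a ∨ ¬e = True
            ¬a = False
            ¬e = True
          v ↔ ¬e = True
            ¬e = True
        d ↔ ¬e = True
          ¬e = True
      ¬v ∨ (¬m → e) = False
        ¬v = False
        ¬m → e = False
          ¬m = True
The formula evaluates to True.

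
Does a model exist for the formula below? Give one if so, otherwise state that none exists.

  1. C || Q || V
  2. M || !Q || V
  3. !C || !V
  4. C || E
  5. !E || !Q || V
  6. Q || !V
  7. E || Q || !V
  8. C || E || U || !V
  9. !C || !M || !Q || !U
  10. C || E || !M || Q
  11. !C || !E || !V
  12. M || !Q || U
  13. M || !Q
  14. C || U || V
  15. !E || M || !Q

Set U = True.
Set M = False.
  then (M || !Q) forces Q = False.
  then (Q || !V) forces V = False.
  then (C || Q || V) forces C = True.
Set E = True.
All clauses satisfied.

U = True, M = False, E = True, V = False, C = True, Q = False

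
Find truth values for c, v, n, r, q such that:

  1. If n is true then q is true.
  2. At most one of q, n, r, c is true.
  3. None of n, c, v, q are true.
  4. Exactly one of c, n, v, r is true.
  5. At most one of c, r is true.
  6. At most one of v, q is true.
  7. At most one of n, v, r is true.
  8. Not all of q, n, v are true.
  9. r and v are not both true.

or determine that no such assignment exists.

c=F, v=F, n=F, r=T, q=F

  (1) n=F ⇒ q: vacuous ✓
  (2) {q, n, r, c}: 1 true — at most one ✓
  (3) {n, c, v, q}: 0 true — none ✓
  (4) {c, n, v, r}: 1 true — exactly one ✓
  (5) {c, r}: 1 true — at most one ✓
  (6) {v, q}: 0 true — at most one ✓
  (7) {n, v, r}: 1 true — at most one ✓
  (8) {q, n, v}: 0/3 true — not all ✓
  (9) r=T, v=F — not both ✓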